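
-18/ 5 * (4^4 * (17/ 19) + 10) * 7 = -572292/ 95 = -6024.13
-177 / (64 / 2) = -177 / 32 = -5.53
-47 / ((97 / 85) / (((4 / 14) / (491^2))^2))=-15980 / 276244590810433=-0.00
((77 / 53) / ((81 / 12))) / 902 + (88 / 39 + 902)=689697344 / 762723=904.26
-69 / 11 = -6.27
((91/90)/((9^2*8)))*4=91/14580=0.01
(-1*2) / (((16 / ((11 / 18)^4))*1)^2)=-0.00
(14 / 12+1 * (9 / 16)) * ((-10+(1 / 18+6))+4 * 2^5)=185339 / 864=214.51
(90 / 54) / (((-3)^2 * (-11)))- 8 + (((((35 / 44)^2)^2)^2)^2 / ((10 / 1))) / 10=-170865981456103931945090382829 / 21314079398600313108953038848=-8.02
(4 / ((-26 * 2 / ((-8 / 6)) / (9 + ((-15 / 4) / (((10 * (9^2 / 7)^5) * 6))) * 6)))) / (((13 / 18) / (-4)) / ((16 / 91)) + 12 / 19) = -101758295521472 / 43580543387121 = -2.33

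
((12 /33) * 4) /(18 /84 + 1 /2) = 112 /55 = 2.04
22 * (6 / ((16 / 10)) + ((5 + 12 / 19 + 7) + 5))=17875 / 38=470.39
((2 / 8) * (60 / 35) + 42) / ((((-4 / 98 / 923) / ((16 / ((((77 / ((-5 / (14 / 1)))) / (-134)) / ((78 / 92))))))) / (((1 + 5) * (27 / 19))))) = -210984176520 / 3059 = -68971617.04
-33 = -33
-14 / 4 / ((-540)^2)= -7 / 583200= -0.00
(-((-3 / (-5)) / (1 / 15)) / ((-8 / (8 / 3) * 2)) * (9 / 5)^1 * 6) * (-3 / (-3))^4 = 81 / 5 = 16.20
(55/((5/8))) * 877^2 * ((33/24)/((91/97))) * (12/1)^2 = 1299926458512/91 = 14284906137.49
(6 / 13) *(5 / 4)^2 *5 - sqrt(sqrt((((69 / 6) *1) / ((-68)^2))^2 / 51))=-sqrt(46) *51^(3 / 4) / 6936 + 375 / 104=3.59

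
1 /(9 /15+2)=5 /13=0.38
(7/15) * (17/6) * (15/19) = 119/114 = 1.04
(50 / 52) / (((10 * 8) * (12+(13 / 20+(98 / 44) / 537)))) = 147675 / 155475944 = 0.00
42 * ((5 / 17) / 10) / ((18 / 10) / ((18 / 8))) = 105 / 68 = 1.54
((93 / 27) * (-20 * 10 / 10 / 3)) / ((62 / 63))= -23.33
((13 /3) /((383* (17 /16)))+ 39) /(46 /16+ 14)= 1219192 /527391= 2.31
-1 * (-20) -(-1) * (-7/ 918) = 18353/ 918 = 19.99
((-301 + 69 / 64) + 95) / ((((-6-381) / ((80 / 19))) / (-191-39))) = -175375 / 342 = -512.79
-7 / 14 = -1 / 2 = -0.50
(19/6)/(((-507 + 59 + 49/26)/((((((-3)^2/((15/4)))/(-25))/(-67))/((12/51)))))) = -4199/97141625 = -0.00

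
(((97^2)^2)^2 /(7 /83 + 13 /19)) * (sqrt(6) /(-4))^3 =-12359632778332467497 * sqrt(6) /12928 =-2341800256427299.87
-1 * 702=-702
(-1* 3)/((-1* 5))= 3/5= 0.60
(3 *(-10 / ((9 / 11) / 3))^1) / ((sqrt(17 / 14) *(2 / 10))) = -550 *sqrt(238) / 17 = -499.12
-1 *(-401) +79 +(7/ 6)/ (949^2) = 2593730887/ 5403606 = 480.00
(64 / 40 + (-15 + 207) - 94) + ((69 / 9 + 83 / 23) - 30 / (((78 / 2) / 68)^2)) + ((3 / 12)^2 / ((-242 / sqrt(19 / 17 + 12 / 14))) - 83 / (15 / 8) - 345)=-4309841 / 11661 - sqrt(27965) / 460768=-369.59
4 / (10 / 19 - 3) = -1.62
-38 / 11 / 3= -38 / 33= -1.15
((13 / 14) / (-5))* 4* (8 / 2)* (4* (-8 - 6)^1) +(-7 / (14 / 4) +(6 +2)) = 862 / 5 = 172.40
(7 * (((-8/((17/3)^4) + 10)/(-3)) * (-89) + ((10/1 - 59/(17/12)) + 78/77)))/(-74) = -2564109743/101979141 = -25.14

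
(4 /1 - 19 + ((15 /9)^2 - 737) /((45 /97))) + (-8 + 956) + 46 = -244481 /405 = -603.66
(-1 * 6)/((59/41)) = -246/59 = -4.17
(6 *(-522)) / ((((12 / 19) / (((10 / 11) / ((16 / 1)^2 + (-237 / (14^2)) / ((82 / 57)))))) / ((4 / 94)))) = -1594020960 / 2120177191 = -0.75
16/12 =4/3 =1.33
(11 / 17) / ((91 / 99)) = 0.70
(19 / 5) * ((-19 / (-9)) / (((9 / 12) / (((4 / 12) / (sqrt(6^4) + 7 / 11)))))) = 15884 / 163215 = 0.10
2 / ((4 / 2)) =1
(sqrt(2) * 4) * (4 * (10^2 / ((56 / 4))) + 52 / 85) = 165.09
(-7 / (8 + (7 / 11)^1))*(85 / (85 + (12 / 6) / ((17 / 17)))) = -1309 / 1653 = -0.79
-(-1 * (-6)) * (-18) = 108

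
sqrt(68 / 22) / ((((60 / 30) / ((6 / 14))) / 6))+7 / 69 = 7 / 69+9*sqrt(374) / 77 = 2.36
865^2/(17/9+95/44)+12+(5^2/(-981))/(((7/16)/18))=32298297424/174727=184850.07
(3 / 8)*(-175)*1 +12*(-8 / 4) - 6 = -765 / 8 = -95.62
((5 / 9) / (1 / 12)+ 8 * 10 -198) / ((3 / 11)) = -3674 / 9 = -408.22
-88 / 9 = -9.78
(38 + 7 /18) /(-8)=-691 /144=-4.80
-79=-79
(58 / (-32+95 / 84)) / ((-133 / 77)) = 1.09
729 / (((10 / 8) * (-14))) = -41.66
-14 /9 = -1.56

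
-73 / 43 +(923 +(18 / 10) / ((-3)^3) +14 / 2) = 598712 / 645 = 928.24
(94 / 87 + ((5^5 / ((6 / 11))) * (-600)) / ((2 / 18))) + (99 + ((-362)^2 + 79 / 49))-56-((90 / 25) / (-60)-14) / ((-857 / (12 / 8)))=-11254786224888667 / 365339100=-30806410.33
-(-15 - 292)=307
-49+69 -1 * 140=-120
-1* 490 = -490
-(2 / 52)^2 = -0.00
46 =46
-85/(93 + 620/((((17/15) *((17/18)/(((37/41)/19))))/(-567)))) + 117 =408459983924/3490947417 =117.01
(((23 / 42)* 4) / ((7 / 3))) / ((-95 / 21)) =-0.21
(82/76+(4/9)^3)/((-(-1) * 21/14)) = 32321/41553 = 0.78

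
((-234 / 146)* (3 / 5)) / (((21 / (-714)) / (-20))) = -47736 / 73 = -653.92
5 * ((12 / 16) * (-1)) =-15 / 4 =-3.75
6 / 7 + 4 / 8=19 / 14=1.36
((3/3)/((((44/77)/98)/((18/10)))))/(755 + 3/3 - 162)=343/660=0.52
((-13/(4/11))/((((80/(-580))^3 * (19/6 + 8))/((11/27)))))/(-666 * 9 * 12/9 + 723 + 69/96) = -38363897/560995020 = -0.07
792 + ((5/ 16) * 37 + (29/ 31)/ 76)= 7572889/ 9424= 803.57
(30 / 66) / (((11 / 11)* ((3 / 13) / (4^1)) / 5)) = 1300 / 33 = 39.39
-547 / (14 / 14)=-547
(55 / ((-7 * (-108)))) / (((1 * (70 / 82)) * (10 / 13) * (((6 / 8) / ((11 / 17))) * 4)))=64493 / 2698920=0.02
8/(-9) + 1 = 0.11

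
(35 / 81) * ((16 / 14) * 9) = 40 / 9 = 4.44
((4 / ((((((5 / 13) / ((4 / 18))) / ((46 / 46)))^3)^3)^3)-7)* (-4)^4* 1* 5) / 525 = -776382585697556589611082323557229487820474667776 / 45491176734262751545689759738743305206298828125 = -17.07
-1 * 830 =-830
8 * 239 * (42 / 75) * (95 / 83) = 508592 / 415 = 1225.52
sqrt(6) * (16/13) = 16 * sqrt(6)/13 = 3.01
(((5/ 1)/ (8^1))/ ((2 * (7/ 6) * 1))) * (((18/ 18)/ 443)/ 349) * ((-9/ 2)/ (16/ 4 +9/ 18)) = -15/ 8657992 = -0.00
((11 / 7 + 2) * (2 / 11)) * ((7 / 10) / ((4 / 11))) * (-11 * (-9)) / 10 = 99 / 8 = 12.38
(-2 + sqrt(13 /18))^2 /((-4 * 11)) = -85 /792 + sqrt(26) /66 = -0.03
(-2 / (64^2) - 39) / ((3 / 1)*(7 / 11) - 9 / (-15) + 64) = -4393015 / 7491584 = -0.59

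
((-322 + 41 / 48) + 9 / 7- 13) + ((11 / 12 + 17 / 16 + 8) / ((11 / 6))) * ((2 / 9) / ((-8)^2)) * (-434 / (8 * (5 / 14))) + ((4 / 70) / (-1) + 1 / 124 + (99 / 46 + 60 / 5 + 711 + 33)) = 534266481041 / 1264919040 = 422.37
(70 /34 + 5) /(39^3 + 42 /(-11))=440 /3697313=0.00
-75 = -75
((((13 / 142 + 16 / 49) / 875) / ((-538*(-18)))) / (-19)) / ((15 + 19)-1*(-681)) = -2909 / 800952757605000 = -0.00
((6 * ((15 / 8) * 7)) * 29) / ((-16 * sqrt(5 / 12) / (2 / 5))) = -1827 * sqrt(15) / 80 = -88.45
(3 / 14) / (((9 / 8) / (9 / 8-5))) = -31 / 42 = -0.74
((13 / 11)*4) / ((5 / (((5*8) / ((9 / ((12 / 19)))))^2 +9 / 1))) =15.96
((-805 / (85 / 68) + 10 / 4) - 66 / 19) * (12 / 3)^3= -784288 / 19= -41278.32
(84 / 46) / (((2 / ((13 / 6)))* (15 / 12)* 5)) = 0.32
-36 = -36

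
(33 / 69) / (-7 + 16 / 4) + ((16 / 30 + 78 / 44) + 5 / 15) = 18823 / 7590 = 2.48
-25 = -25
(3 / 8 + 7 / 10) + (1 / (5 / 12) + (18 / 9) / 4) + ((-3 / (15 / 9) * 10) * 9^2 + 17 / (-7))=-407807 / 280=-1456.45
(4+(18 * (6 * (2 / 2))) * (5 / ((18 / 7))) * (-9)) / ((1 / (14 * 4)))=-105616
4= 4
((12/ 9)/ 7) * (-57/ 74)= -38/ 259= -0.15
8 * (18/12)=12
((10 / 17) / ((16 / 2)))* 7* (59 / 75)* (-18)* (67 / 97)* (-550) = 4565715 / 1649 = 2768.78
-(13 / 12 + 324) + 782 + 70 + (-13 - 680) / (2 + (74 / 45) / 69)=1739069 / 9426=184.50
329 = 329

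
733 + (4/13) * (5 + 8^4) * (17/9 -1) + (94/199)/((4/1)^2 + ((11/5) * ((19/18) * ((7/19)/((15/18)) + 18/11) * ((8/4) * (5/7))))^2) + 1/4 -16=4999202076701/2718585168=1838.90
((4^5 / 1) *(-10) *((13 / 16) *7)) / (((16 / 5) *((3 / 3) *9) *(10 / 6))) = -3640 / 3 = -1213.33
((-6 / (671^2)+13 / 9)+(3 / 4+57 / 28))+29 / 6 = 257087233 / 28365183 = 9.06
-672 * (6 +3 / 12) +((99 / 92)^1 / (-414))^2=-4200.00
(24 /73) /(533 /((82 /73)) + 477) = 48 /138919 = 0.00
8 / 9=0.89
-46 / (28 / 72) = -828 / 7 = -118.29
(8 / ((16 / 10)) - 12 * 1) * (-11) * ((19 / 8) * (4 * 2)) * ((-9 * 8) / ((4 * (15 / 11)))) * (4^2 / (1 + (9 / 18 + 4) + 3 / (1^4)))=-3089856 / 85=-36351.25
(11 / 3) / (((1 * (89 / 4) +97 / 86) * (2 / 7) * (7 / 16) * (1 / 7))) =105952 / 12063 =8.78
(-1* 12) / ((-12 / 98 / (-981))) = -96138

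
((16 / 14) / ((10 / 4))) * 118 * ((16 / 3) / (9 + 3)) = 7552 / 315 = 23.97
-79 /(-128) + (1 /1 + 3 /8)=255 /128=1.99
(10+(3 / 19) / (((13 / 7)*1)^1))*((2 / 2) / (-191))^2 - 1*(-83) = 747899472 / 9010807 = 83.00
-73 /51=-1.43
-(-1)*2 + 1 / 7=15 / 7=2.14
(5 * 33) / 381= 55 / 127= 0.43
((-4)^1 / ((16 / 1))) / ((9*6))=-1 / 216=-0.00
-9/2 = -4.50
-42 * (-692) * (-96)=-2790144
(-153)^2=23409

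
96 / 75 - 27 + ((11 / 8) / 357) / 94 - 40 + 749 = 4585902323 / 6711600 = 683.28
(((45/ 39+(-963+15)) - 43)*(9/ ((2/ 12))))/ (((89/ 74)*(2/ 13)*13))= -25710264/ 1157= -22221.49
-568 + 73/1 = -495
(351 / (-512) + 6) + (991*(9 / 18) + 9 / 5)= 1286693 / 2560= 502.61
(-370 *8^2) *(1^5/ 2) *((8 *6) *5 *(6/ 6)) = -2841600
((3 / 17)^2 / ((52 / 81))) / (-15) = -243 / 75140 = -0.00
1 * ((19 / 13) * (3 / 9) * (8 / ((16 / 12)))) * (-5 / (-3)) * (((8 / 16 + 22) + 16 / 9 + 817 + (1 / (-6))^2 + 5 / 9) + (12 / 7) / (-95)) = 20153723 / 4914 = 4101.29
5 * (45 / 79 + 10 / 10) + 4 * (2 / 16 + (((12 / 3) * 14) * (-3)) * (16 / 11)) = -1684307 / 1738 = -969.11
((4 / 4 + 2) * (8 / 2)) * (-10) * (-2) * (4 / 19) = 50.53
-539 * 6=-3234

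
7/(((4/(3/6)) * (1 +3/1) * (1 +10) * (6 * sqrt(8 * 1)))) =7 * sqrt(2)/8448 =0.00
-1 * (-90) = 90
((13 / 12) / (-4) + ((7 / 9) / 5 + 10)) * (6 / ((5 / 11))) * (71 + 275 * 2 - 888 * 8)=-169178207 / 200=-845891.04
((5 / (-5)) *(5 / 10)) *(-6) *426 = 1278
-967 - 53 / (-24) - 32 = -23923 / 24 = -996.79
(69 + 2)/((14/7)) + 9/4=37.75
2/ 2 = 1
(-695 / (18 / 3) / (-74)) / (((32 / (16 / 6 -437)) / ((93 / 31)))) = -63.74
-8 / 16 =-1 / 2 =-0.50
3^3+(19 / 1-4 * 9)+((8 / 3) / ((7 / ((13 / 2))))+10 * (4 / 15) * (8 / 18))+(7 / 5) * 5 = 3905 / 189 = 20.66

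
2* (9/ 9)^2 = 2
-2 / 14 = -1 / 7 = -0.14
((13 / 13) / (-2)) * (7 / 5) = -7 / 10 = -0.70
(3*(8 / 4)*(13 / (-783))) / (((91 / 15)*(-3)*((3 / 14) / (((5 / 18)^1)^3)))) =625 / 1141614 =0.00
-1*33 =-33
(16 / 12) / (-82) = -2 / 123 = -0.02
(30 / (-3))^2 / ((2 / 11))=550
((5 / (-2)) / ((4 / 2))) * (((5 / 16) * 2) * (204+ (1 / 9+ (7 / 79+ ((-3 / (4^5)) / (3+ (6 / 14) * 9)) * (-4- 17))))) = -59470798525 / 372768768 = -159.54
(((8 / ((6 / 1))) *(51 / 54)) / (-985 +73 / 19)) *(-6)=646 / 83889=0.01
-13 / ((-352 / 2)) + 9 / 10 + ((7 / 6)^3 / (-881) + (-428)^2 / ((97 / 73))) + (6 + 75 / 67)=137868.22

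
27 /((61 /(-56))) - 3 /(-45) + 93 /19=-344666 /17385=-19.83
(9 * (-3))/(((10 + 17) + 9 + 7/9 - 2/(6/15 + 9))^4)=-864420850107/57230078566591921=-0.00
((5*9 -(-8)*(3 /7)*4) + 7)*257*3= 354660 /7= 50665.71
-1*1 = -1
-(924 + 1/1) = -925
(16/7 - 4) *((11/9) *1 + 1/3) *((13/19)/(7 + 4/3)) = -104/475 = -0.22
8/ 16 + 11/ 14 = 9/ 7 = 1.29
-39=-39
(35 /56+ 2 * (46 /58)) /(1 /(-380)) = -48735 /58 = -840.26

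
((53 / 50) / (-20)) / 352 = -53 / 352000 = -0.00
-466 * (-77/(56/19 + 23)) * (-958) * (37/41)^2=-1078908.38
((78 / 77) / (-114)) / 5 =-13 / 7315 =-0.00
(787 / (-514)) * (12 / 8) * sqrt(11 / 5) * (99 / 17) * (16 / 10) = -467478 * sqrt(55) / 109225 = -31.74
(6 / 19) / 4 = 3 / 38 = 0.08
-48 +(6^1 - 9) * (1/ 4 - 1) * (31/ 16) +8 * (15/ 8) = -1833/ 64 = -28.64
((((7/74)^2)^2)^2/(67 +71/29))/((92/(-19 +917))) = 75063473821/83304997511438623744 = 0.00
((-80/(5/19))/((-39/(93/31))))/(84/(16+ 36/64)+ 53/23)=1852880/584441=3.17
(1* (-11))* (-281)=3091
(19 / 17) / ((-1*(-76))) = 1 / 68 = 0.01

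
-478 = -478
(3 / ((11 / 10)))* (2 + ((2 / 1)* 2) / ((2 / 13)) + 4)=960 / 11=87.27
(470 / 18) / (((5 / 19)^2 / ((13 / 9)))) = 220571 / 405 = 544.62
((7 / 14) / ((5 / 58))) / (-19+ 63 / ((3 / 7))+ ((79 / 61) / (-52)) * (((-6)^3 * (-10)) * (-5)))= 22997 / 1574020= 0.01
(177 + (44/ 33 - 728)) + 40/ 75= -8237/ 15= -549.13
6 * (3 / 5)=18 / 5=3.60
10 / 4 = 5 / 2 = 2.50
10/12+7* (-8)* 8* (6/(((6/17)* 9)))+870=443/18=24.61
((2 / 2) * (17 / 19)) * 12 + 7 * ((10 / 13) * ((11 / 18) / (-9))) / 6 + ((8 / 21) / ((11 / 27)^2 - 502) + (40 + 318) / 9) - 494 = -136351088838281 / 307410636078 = -443.55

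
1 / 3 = 0.33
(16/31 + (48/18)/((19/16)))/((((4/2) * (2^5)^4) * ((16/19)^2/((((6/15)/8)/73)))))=1159/911204155392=0.00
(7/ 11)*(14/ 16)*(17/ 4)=833/ 352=2.37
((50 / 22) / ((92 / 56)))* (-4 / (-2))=700 / 253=2.77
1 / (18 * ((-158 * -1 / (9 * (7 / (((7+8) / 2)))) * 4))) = 7 / 9480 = 0.00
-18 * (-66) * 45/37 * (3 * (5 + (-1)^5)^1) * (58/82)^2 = 539518320/62197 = 8674.35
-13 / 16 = -0.81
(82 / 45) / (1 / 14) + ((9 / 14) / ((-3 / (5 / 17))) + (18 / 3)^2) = 61.45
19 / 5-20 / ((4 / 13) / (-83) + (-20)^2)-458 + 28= -229959744 / 539495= -426.25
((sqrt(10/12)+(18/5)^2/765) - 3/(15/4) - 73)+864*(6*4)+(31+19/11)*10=sqrt(30)/6+490629321/23375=20990.40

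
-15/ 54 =-0.28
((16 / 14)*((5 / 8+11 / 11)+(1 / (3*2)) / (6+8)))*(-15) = -1375 / 49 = -28.06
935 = 935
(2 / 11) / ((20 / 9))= 9 / 110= 0.08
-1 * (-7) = 7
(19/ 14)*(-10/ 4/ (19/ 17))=-3.04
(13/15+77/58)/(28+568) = 0.00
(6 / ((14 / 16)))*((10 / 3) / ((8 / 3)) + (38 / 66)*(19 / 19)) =964 / 77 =12.52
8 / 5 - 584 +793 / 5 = -2119 / 5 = -423.80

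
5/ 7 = 0.71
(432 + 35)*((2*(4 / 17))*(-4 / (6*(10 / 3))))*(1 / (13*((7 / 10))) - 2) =642592 / 7735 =83.08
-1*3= -3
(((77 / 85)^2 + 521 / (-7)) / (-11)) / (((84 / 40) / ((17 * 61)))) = 454172084 / 137445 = 3304.39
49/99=0.49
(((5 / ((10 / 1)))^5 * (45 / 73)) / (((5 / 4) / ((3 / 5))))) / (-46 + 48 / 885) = -59 / 293168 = -0.00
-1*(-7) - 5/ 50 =69/ 10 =6.90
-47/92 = -0.51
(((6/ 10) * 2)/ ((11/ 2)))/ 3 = 4/ 55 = 0.07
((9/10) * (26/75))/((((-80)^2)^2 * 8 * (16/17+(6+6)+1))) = 221/3235840000000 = 0.00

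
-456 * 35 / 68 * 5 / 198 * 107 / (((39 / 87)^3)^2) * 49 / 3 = -10369540084409975 / 8123519547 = -1276483.67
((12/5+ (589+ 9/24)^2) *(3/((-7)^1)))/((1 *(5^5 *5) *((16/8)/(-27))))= 9003708333/70000000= 128.62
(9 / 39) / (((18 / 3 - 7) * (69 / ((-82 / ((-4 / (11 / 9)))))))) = -0.08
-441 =-441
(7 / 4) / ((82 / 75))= 525 / 328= 1.60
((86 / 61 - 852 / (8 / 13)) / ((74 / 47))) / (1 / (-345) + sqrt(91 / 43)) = -943944306975 * sqrt(3913) / 97784362496 - 117651029565 / 97784362496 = -605.06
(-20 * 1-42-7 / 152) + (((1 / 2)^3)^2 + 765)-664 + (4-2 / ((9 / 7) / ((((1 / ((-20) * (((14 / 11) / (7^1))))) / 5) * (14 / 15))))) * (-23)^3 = -203560812779 / 4104000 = -49600.59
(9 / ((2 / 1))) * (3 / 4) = 27 / 8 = 3.38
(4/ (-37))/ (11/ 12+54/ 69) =-1104/ 17353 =-0.06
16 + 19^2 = 377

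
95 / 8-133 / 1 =-969 / 8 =-121.12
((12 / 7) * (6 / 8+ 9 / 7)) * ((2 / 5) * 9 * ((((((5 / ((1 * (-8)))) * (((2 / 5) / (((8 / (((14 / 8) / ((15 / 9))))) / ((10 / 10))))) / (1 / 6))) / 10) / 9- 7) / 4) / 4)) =-4926339 / 896000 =-5.50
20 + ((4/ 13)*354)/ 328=10837/ 533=20.33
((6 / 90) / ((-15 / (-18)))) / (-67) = -2 / 1675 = -0.00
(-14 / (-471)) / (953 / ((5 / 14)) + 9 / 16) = 1120 / 100566507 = 0.00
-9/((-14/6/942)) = 25434/7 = 3633.43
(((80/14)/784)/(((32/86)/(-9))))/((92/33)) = -63855/1009792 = -0.06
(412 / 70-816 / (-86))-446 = -648092 / 1505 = -430.63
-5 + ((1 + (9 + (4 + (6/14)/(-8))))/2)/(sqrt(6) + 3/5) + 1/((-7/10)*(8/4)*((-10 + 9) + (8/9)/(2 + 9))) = -2378235/479024 + 19525*sqrt(6)/15792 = -1.94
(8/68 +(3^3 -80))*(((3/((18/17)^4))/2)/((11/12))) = -4416787/64152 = -68.85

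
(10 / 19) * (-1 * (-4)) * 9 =360 / 19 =18.95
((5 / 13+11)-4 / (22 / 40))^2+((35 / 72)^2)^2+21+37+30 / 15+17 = 51637008812977 / 549543481344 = 93.96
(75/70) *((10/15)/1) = 5/7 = 0.71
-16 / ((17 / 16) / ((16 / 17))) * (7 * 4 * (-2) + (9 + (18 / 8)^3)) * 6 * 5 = 4375680 / 289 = 15140.76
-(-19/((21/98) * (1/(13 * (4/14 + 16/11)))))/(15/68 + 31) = 4501328/70059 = 64.25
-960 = -960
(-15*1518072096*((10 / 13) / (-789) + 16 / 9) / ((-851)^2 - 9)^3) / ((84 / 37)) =-79973065878595 / 1704353126825099692032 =-0.00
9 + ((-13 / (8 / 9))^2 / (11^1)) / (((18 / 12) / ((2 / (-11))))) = 12861 / 1936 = 6.64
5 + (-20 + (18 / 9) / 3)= -43 / 3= -14.33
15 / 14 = 1.07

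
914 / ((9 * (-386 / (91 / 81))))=-41587 / 140697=-0.30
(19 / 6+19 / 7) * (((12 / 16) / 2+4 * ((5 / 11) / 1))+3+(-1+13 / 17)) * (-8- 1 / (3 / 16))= -9159995 / 23562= -388.76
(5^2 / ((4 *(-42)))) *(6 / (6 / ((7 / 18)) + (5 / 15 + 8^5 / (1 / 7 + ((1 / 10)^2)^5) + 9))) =-150000000105 / 38539328000002912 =-0.00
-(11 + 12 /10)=-61 /5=-12.20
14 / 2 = 7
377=377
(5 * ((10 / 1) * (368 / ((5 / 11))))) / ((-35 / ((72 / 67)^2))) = -41969664 / 31423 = -1335.64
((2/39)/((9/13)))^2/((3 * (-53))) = -4/115911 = -0.00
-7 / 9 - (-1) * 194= 193.22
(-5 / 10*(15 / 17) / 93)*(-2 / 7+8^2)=-1115 / 3689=-0.30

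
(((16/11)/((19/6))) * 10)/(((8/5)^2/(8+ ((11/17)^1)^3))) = 15238125/1026817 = 14.84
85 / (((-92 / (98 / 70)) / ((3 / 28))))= -51 / 368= -0.14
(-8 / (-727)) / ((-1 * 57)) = -0.00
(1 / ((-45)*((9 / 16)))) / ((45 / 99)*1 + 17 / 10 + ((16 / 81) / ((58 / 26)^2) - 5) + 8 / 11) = 296032 / 15574753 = 0.02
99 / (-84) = -33 / 28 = -1.18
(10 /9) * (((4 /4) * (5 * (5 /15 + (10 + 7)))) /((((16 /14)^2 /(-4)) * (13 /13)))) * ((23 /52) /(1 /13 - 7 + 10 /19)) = 1391845 /68256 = 20.39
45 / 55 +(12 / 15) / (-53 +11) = 923 / 1155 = 0.80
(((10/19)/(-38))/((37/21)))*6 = -630/13357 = -0.05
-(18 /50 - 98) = 2441 /25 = 97.64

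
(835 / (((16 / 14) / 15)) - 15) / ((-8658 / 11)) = -24695 / 1776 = -13.90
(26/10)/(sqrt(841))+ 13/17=2106/2465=0.85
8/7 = 1.14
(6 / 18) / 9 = 1 / 27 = 0.04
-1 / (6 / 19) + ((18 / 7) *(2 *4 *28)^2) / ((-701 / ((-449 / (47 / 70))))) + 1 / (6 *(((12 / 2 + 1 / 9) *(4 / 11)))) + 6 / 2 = 486626555983 / 3953640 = 123083.17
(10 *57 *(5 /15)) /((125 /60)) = 456 /5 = 91.20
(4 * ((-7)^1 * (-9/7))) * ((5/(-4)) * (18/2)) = -405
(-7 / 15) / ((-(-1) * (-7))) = 1 / 15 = 0.07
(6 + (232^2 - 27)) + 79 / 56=53804.41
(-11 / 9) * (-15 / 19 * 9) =165 / 19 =8.68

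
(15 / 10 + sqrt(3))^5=5643 / 32 + 1629 * sqrt(3) / 16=352.69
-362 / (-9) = 362 / 9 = 40.22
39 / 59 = 0.66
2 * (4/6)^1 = 4/3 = 1.33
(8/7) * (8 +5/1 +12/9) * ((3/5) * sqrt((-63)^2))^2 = 585144/25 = 23405.76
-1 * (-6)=6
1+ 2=3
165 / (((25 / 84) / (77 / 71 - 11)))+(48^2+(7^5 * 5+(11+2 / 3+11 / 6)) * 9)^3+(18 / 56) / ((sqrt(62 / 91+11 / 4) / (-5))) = 1240503915252063840651 / 2840 - 45 * sqrt(113659) / 17486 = 436797153257768957.11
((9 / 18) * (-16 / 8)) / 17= -1 / 17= -0.06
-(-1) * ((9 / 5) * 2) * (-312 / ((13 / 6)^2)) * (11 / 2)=-85536 / 65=-1315.94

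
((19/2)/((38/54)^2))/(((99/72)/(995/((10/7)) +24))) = 190998/19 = 10052.53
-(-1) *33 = 33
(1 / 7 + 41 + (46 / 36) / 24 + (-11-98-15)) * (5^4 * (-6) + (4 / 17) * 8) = 7977461741 / 25704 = 310358.77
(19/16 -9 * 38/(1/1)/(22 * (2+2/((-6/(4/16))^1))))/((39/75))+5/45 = -13.20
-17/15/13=-17/195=-0.09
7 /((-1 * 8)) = -0.88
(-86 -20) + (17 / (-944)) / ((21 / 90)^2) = -106.33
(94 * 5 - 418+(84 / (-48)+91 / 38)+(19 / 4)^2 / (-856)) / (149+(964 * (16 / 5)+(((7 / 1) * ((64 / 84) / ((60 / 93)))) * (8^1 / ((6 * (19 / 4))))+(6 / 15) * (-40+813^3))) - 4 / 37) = 22798120725 / 93132169550233984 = 0.00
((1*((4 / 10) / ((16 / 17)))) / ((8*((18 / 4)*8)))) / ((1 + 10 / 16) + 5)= 0.00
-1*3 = -3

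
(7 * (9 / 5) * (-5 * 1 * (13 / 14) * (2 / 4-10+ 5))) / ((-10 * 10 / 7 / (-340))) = 125307 / 20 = 6265.35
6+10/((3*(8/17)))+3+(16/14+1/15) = 2421/140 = 17.29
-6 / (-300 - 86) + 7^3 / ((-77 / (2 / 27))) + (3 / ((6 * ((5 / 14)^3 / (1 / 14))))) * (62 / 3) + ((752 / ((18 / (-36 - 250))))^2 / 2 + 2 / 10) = 1534397440910846 / 21495375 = 71382678.41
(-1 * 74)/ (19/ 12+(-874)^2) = -888/ 9166531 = -0.00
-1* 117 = -117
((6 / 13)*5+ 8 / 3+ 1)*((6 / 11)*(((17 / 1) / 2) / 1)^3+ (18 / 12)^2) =576209 / 286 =2014.72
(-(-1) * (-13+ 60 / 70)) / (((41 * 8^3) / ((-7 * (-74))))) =-3145 / 10496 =-0.30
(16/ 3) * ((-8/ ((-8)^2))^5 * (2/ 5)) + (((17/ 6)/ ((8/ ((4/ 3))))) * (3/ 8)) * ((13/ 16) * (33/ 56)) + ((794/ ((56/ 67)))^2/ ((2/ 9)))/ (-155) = -2445135597427/ 93327360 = -26199.56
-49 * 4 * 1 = -196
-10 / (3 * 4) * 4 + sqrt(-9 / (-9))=-2.33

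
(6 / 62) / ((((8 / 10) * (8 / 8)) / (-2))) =-15 / 62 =-0.24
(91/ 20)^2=8281/ 400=20.70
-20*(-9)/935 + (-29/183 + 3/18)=4579/22814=0.20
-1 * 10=-10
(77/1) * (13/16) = 1001/16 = 62.56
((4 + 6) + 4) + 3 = 17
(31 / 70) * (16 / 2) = 124 / 35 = 3.54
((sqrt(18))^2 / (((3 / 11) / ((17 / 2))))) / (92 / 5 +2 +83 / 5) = 15.16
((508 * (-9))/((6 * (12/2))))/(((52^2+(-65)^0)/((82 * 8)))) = -83312/2705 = -30.80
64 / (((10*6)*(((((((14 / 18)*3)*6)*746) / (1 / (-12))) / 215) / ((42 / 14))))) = -43 / 7833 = -0.01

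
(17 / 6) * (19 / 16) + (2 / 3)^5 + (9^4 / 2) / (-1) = -25481981 / 7776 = -3277.00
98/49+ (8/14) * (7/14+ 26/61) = 2.53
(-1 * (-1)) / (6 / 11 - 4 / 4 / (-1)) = 11 / 17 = 0.65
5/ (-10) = -1/ 2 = -0.50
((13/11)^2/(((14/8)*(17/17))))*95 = 64220/847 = 75.82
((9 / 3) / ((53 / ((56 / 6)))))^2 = 784 / 2809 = 0.28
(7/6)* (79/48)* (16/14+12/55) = 10349/3960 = 2.61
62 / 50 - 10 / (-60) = 211 / 150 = 1.41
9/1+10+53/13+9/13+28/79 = 24775/1027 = 24.12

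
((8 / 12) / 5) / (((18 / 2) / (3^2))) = 2 / 15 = 0.13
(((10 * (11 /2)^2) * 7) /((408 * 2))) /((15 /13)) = 11011 /4896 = 2.25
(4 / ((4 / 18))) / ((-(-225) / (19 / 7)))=38 / 175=0.22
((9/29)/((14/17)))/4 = 153/1624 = 0.09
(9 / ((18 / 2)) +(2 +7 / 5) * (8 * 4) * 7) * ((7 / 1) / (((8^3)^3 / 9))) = 240219 / 671088640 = 0.00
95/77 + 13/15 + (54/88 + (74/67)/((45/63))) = 263749/61908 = 4.26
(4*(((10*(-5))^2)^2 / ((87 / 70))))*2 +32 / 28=24500000696 / 609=40229886.20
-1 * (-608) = 608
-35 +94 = 59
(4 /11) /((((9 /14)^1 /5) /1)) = 280 /99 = 2.83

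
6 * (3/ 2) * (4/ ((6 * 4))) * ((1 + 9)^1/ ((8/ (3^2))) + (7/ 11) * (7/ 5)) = 8013/ 440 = 18.21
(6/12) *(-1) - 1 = -3/2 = -1.50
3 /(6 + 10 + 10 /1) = 3 /26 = 0.12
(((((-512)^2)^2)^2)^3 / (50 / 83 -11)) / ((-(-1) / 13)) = -113631962710373204447053551870680396472087807937192491043401544761344 / 863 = -131670872202054698084650700000000000000000000000000000000000000000.00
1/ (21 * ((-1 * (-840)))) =1/ 17640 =0.00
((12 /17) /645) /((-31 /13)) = -52 /113305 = -0.00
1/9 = 0.11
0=0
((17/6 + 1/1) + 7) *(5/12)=4.51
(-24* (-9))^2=46656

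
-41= -41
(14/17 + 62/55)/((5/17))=1824/275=6.63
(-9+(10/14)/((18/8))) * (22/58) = -6017/1827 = -3.29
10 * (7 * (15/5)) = 210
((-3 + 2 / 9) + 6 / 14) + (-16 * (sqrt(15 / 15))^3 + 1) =-1093 / 63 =-17.35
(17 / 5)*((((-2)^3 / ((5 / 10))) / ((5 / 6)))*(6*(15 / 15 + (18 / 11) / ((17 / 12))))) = -844.10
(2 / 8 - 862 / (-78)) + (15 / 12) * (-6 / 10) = 823 / 78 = 10.55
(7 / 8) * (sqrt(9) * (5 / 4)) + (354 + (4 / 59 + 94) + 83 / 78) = 33312085 / 73632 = 452.41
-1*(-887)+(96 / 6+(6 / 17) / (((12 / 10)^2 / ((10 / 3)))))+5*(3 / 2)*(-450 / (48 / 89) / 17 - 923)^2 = 2359781389199 / 332928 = 7087963.13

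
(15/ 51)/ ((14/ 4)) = 10/ 119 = 0.08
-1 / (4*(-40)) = 1 / 160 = 0.01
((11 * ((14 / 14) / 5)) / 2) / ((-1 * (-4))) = 11 / 40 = 0.28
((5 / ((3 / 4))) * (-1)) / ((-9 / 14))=280 / 27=10.37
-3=-3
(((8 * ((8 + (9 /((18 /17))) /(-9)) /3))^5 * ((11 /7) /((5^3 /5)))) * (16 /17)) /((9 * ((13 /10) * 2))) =5954307088007168 /998899160805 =5960.87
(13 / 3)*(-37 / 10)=-481 / 30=-16.03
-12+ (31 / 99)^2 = -116651 / 9801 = -11.90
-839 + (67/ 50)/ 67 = -41949/ 50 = -838.98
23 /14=1.64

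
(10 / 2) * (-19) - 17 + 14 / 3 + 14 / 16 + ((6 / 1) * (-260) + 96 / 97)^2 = 548824716229 / 225816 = 2430406.69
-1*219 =-219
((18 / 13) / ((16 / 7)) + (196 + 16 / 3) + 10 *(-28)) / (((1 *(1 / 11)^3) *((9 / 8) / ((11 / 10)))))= -71316311 / 702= -101590.19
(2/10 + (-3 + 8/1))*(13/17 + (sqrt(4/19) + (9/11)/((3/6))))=52*sqrt(19)/95 + 11674/935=14.87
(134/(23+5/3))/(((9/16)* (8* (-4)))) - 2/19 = -1717/4218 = -0.41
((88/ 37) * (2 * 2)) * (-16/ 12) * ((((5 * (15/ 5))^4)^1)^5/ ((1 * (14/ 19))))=-5724405922978817265926641.00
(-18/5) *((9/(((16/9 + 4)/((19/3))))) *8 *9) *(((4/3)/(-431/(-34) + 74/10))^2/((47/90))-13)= 1182208057545708/35586378295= 33220.80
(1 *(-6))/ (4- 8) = 3/ 2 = 1.50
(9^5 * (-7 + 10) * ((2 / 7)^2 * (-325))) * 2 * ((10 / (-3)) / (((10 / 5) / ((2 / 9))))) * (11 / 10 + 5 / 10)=272937600 / 49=5570155.10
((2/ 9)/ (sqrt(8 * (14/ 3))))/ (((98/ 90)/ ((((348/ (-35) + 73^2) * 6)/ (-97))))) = -558501 * sqrt(21)/ 232897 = -10.99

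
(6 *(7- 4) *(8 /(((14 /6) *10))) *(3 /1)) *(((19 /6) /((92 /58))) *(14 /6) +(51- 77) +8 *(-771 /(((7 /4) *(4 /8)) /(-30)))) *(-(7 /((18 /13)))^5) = -156082062151889237 /12072240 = -12929005897.16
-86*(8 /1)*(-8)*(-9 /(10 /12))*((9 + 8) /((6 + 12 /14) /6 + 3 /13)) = -459793152 /625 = -735669.04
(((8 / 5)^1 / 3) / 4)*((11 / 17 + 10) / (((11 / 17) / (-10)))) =-21.94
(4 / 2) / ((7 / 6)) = 12 / 7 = 1.71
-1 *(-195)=195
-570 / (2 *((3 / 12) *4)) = -285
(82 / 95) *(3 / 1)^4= 69.92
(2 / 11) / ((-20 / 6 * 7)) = -3 / 385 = -0.01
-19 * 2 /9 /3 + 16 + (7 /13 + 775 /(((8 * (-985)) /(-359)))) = 27901531 /553176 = 50.44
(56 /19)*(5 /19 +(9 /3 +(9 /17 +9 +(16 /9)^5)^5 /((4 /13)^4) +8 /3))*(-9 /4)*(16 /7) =-1046006385186263760041295909367561701052396 /40885756266975428616579439535097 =-25583637938.75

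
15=15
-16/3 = -5.33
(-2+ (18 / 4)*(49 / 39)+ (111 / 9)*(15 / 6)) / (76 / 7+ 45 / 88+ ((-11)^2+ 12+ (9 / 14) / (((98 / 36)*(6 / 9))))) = 40597480 / 170364129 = 0.24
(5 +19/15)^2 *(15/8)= 73.63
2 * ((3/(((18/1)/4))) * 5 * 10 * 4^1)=800/3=266.67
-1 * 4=-4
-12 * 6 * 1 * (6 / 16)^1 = -27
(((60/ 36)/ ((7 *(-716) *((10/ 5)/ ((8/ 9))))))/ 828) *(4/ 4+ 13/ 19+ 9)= -145/ 76032756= -0.00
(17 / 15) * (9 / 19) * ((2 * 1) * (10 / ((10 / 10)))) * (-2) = -408 / 19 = -21.47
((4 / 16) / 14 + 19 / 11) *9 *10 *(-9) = -435375 / 308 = -1413.56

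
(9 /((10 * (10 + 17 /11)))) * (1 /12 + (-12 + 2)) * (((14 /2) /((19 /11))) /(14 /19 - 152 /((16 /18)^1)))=302379 /16433800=0.02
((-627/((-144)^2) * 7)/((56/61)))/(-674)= 12749/37269504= 0.00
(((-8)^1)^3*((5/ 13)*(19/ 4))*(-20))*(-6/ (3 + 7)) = -145920/ 13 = -11224.62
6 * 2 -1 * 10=2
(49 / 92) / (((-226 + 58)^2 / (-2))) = -1 / 26496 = -0.00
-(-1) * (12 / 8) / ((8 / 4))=3 / 4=0.75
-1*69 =-69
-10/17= -0.59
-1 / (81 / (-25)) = 25 / 81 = 0.31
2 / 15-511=-7663 / 15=-510.87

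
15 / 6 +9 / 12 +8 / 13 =201 / 52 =3.87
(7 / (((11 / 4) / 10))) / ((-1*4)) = -6.36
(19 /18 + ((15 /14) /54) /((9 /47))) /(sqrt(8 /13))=2629 * sqrt(26) /9072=1.48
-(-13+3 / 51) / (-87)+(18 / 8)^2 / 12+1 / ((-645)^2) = 3585196327 / 13126420800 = 0.27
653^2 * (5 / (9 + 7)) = 2132045 / 16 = 133252.81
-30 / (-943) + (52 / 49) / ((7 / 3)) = 157398 / 323449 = 0.49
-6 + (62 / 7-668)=-4656 / 7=-665.14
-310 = -310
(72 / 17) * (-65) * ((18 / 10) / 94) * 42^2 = -7429968 / 799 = -9299.08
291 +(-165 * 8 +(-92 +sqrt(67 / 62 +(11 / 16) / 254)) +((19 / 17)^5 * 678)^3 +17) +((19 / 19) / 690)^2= 9 * sqrt(13267690) / 31496 +2252635828265790249858030160829393 / 1362799614823823299047300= 1652947216.29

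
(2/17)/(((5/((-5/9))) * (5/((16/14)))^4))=-0.00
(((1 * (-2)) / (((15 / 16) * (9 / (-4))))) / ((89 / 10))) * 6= 512 / 801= 0.64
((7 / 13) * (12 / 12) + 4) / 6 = 0.76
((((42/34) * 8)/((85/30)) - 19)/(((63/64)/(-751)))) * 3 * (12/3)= 861883648/6069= 142014.11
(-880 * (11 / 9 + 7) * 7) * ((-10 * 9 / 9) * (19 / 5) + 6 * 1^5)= 14586880 / 9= 1620764.44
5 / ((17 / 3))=15 / 17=0.88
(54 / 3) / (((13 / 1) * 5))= 18 / 65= 0.28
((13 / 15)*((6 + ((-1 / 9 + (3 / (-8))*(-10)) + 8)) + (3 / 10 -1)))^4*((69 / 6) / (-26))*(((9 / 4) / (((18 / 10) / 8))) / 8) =-4367044228634587331 / 170061120000000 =-25679.26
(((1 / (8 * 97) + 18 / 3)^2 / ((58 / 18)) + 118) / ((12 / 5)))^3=1434934475629341099818473487125 / 9202547322087728052436992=155927.96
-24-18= -42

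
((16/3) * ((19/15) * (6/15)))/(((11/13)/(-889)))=-7026656/2475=-2839.05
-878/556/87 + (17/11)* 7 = 2873305/266046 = 10.80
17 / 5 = 3.40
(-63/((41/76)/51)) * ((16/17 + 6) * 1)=-1694952/41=-41340.29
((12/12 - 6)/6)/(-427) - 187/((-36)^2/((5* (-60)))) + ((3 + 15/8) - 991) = -86959651/92232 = -942.84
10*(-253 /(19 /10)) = -25300 /19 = -1331.58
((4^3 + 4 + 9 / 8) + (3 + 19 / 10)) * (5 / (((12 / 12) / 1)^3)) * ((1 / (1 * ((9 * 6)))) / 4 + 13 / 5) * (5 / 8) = 925477 / 1536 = 602.52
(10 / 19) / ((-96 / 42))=-35 / 152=-0.23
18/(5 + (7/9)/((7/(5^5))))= 81/1585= 0.05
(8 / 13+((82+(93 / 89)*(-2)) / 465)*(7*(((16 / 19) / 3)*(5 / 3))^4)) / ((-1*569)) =-61918866003496 / 52349557553106489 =-0.00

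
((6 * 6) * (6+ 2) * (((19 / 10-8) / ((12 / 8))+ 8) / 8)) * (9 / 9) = 708 / 5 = 141.60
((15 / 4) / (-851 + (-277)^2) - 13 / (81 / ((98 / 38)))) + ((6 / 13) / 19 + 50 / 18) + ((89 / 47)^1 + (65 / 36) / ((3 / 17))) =14.51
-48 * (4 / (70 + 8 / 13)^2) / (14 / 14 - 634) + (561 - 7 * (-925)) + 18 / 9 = 312865079962 / 44453691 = 7038.00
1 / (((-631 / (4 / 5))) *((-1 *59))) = 4 / 186145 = 0.00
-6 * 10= -60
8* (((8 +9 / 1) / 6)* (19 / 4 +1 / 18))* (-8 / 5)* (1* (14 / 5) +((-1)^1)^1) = -23528 / 75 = -313.71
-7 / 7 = -1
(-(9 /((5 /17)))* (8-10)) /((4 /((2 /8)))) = 153 /40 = 3.82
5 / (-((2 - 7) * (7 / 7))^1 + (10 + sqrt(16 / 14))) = 525 / 1567 - 10 * sqrt(14) / 1567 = 0.31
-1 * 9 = -9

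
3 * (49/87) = 49/29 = 1.69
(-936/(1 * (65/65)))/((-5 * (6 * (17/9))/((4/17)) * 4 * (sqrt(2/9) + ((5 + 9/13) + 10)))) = 985608/15903755- 355914 * sqrt(2)/270363835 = 0.06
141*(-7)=-987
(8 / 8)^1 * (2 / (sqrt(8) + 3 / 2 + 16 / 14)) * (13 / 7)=-1924 / 199 + 1456 * sqrt(2) / 199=0.68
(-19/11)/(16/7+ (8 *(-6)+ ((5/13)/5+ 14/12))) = 10374/267091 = 0.04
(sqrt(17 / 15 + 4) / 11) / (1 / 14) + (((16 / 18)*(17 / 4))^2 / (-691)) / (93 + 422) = -1156 / 28825065 + 14*sqrt(1155) / 165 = 2.88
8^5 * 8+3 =262147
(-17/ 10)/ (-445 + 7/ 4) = 34/ 8865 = 0.00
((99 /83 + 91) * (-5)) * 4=-153040 /83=-1843.86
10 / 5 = 2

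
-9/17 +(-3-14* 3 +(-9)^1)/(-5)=873/85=10.27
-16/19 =-0.84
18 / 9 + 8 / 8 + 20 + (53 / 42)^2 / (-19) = 768059 / 33516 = 22.92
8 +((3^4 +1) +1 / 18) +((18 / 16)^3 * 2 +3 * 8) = 269345 / 2304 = 116.90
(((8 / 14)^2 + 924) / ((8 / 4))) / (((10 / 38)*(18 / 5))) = 487.84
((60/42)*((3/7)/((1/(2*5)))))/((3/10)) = 1000/49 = 20.41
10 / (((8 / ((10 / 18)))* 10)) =5 / 72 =0.07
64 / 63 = 1.02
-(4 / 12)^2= -1 / 9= -0.11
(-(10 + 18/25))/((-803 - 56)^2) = -268/18447025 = -0.00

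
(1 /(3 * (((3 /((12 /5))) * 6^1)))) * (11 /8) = 11 /180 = 0.06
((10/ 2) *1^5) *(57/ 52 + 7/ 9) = 4385/ 468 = 9.37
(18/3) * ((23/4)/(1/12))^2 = 28566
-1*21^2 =-441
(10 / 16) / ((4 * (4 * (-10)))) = -1 / 256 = -0.00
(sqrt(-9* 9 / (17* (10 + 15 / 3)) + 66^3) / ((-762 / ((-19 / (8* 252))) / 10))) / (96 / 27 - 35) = -0.00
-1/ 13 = -0.08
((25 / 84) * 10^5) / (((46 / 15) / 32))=50000000 / 161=310559.01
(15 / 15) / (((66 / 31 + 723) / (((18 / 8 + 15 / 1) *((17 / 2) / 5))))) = 12121 / 299720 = 0.04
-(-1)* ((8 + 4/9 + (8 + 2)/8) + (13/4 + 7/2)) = 148/9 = 16.44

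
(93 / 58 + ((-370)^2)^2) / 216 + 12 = 1087013530429 / 12528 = 86766724.97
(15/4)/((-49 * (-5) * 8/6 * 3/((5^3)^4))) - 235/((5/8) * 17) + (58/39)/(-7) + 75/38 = 934191.22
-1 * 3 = -3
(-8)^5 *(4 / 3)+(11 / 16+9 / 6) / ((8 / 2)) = -8388503 / 192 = -43690.12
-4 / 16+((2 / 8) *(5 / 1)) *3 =3.50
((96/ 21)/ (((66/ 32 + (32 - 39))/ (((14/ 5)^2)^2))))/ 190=-1404928/ 4690625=-0.30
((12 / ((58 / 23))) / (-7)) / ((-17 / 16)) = 2208 / 3451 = 0.64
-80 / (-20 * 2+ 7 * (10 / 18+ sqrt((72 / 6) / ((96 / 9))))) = 272160 * sqrt(2) / 809279+ 1872000 / 809279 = 2.79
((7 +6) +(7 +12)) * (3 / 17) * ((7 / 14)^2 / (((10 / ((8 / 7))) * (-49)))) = -96 / 29155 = -0.00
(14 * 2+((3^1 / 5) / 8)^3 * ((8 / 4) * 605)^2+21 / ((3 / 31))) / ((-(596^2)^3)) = -552107 / 28685176895179325440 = -0.00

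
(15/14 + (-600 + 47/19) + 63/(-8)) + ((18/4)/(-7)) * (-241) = -68309/152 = -449.40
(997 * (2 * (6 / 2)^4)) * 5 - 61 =807509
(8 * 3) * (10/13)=240/13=18.46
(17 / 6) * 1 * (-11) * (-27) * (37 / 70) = 62271 / 140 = 444.79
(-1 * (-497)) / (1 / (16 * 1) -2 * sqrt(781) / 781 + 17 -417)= -39741066288 / 31979762957 + 254464 * sqrt(781) / 31979762957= -1.24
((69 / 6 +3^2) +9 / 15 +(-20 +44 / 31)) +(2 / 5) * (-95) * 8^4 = -48250099 / 310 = -155645.48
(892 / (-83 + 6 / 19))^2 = 287234704 / 2468041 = 116.38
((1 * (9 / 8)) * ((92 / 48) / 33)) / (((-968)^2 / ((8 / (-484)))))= -23 / 19954863104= -0.00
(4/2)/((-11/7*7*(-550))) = 1/3025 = 0.00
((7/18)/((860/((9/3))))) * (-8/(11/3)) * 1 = -7/2365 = -0.00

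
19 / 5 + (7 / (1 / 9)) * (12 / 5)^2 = 9167 / 25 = 366.68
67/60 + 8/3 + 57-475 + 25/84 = -86923/210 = -413.92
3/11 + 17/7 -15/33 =173/77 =2.25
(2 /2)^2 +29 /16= 45 /16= 2.81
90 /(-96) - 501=-8031 /16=-501.94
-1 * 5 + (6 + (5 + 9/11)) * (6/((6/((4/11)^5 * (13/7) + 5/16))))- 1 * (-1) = -16594159/99207416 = -0.17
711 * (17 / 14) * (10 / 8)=60435 / 56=1079.20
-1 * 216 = -216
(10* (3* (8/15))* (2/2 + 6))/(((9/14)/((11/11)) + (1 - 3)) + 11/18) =-7056/47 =-150.13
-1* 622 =-622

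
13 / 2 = 6.50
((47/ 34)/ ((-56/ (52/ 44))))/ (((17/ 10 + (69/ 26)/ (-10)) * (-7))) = 39715/ 13671196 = 0.00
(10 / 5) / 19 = 2 / 19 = 0.11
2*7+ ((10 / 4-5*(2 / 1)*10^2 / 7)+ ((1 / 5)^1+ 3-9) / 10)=-22214 / 175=-126.94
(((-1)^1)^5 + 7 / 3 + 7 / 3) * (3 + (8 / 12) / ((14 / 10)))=803 / 63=12.75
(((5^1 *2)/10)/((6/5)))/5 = 1/6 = 0.17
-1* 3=-3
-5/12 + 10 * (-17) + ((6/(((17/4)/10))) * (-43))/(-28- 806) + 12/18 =-1597597/9452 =-169.02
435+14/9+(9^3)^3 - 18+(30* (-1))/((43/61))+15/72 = 1199454998677/3096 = 387420865.21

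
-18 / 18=-1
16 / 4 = 4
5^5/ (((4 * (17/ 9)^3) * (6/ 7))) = 5315625/ 39304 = 135.24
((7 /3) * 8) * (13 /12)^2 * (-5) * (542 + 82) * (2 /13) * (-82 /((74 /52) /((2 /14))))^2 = -61454132480 /86247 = -712536.46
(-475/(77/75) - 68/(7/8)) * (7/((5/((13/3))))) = -540917/165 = -3278.28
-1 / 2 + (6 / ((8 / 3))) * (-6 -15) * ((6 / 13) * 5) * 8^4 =-11612173 / 26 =-446622.04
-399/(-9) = 133/3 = 44.33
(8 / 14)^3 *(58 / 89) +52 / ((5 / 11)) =17480004 / 152635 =114.52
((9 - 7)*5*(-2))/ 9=-20/ 9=-2.22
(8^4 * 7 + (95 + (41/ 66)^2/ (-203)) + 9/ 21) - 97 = 25352340851/ 884268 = 28670.43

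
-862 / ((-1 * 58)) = 431 / 29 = 14.86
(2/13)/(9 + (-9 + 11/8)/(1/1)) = 16/143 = 0.11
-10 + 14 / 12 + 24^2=3403 / 6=567.17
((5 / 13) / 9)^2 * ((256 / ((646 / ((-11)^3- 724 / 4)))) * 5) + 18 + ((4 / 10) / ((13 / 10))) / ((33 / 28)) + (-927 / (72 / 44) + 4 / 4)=-1991272669 / 3602742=-552.71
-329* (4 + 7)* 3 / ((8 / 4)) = -10857 / 2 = -5428.50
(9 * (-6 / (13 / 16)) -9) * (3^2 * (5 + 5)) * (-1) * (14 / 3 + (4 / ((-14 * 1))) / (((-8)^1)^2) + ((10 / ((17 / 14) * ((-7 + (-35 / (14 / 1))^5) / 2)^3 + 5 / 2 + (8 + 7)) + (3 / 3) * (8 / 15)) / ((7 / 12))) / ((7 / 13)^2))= 61994425482592407333 / 1168001844038288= 53077.34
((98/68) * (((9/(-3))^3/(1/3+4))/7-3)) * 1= -1239/221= -5.61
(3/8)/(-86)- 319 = -219475/688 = -319.00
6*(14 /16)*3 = 63 /4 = 15.75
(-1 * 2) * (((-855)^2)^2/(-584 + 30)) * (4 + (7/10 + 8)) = 13573697785875/554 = 24501259541.29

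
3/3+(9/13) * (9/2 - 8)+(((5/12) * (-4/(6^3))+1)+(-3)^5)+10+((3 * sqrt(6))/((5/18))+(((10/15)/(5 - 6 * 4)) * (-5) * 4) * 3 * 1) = -37025039/160056+54 * sqrt(6)/5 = -204.87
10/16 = 5/8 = 0.62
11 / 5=2.20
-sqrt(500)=-10* sqrt(5)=-22.36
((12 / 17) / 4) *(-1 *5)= -15 / 17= -0.88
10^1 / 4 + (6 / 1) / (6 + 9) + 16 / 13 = 537 / 130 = 4.13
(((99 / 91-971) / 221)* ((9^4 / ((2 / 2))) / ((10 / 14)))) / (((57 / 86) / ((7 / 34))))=-58101727194 / 4639895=-12522.21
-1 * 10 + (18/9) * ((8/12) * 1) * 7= -2/3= -0.67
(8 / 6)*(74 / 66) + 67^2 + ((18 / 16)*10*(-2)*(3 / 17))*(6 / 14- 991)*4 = 238248341 / 11781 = 20223.10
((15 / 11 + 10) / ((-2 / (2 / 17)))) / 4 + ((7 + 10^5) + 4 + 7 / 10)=374043133 / 3740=100011.53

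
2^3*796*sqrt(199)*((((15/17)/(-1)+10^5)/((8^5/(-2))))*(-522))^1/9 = 9810613435*sqrt(199)/4352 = 31800490.24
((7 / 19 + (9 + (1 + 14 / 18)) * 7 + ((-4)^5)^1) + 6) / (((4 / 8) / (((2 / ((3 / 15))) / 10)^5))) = -322228 / 171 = -1884.37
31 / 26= 1.19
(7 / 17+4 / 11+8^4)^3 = 449625863618794673 / 6539203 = 68758511338.28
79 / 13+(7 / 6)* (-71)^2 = 459205 / 78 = 5887.24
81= 81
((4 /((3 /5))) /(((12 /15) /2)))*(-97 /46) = -2425 /69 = -35.14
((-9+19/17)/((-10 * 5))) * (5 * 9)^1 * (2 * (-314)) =-378684/85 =-4455.11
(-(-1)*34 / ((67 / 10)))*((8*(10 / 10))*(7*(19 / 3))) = 361760 / 201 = 1799.80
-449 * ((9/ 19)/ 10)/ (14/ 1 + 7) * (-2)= 1347/ 665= 2.03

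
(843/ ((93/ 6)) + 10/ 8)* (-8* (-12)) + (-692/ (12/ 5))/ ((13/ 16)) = 6028424/ 1209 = 4986.29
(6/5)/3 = 2/5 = 0.40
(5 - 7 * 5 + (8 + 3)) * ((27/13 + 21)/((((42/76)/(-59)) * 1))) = 4259800/91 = 46810.99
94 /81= 1.16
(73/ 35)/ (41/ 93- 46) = -6789/ 148295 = -0.05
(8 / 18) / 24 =1 / 54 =0.02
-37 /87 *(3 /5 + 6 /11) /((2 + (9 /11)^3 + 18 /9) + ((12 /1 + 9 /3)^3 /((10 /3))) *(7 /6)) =-376068 /915412115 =-0.00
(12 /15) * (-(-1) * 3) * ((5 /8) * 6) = 9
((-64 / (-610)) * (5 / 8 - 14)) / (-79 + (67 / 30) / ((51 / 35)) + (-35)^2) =-130968 / 107099225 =-0.00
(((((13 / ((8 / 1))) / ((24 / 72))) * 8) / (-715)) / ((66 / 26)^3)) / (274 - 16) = -2197 / 169982010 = -0.00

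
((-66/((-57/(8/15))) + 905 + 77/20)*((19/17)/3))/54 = 1036793/165240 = 6.27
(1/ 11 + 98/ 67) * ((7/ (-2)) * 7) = -56105/ 1474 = -38.06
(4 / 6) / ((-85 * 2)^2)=1 / 43350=0.00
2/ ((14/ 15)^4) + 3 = 108249/ 19208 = 5.64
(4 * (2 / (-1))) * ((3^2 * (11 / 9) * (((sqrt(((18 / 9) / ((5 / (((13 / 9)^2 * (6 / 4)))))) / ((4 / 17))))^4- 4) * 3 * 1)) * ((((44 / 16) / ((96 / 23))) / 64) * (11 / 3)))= -216976647877 / 895795200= -242.22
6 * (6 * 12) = 432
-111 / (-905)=111 / 905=0.12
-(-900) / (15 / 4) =240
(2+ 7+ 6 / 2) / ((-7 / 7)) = -12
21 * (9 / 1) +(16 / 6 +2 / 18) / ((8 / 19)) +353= 39499 / 72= 548.60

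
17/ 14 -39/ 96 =181/ 224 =0.81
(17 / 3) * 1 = 17 / 3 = 5.67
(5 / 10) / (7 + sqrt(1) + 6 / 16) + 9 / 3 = 3.06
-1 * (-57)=57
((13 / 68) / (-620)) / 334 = -13 / 14081440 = -0.00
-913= -913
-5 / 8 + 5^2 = 195 / 8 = 24.38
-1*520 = -520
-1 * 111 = -111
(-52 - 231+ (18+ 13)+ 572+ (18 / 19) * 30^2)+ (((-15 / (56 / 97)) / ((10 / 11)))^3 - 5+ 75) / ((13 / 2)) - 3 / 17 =-7103896324547 / 2949646336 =-2408.39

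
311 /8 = 38.88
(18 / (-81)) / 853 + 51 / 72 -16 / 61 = 1670051 / 3746376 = 0.45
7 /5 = 1.40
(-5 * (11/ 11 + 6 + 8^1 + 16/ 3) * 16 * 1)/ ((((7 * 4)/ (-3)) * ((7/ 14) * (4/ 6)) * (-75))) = -244/ 35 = -6.97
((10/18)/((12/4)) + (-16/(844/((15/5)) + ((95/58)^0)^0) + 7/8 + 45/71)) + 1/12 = 22350551/12989592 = 1.72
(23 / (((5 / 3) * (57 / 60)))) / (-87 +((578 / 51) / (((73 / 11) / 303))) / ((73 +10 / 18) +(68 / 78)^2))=-0.18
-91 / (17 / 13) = -1183 / 17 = -69.59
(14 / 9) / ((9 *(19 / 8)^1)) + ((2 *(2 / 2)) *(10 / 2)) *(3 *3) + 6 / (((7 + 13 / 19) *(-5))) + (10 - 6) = 52756247 / 561735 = 93.92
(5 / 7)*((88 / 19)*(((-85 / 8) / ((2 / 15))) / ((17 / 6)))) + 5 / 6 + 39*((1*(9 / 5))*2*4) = 1872859 / 3990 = 469.39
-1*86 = -86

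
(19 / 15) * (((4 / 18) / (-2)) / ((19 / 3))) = -1 / 45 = -0.02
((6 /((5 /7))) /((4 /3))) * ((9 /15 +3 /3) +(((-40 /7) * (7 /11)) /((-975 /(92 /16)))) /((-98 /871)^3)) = -3134485311 /36975400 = -84.77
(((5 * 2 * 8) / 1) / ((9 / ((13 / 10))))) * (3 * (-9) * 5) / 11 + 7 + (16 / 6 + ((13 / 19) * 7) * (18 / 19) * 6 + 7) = -1166606 / 11913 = -97.93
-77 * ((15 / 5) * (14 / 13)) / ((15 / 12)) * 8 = -103488 / 65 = -1592.12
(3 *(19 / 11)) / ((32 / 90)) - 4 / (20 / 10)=2213 / 176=12.57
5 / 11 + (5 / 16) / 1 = 135 / 176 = 0.77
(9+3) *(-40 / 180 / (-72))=0.04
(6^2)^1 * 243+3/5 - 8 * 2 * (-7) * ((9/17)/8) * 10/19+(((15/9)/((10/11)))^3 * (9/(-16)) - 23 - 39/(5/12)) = 1070698151/124032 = 8632.43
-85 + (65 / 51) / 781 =-3385570 / 39831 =-85.00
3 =3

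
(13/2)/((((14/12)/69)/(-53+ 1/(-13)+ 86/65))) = -696348/35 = -19895.66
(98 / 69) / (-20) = -49 / 690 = -0.07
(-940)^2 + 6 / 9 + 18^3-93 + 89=889428.67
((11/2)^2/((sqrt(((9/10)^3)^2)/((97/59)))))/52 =1467125/1118286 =1.31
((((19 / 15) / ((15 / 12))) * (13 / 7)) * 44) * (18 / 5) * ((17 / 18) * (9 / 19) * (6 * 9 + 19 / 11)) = 6502704 / 875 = 7431.66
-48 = -48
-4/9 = -0.44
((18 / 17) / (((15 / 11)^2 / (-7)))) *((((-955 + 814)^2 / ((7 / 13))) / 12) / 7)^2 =-898061370921 / 1166200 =-770074.92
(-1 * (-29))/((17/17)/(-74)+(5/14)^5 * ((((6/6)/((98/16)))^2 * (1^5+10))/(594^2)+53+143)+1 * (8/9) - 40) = -2777744411791272/3638440607993461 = -0.76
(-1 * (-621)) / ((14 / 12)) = 3726 / 7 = 532.29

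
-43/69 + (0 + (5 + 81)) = 5891/69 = 85.38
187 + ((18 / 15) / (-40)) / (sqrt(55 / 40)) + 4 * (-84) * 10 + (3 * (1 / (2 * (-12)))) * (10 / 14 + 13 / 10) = -1777021 / 560 - 3 * sqrt(22) / 550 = -3173.28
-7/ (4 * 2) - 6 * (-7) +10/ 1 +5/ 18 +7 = 4205/ 72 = 58.40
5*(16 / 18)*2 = 80 / 9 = 8.89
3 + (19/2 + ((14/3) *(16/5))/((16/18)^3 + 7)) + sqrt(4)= 923039/56150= 16.44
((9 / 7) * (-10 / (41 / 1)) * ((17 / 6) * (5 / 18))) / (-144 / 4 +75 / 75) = 85 / 12054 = 0.01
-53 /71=-0.75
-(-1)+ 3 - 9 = -5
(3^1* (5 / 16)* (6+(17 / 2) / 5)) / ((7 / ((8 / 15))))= 11 / 20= 0.55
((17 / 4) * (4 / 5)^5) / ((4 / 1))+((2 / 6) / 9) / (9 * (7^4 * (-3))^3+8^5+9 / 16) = 0.35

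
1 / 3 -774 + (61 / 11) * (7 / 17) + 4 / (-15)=-2164478 / 2805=-771.65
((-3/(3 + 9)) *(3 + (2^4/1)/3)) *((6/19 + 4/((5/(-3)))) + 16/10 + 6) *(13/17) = -8.79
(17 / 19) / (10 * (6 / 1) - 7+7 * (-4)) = 17 / 475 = 0.04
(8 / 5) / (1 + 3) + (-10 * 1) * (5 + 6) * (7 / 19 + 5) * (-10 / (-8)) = -70087 / 95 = -737.76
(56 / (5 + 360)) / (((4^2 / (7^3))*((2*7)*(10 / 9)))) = 3087 / 14600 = 0.21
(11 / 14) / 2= 11 / 28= 0.39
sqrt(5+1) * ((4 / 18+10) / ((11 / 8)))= 18.21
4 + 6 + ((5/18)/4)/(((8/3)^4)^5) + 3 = 119903836481049187949/9223372036854775808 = 13.00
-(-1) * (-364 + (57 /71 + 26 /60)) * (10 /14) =-772687 /2982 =-259.12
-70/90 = -7/9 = -0.78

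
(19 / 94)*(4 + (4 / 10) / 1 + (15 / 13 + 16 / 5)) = 1.77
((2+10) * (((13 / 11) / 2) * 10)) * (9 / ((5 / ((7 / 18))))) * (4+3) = 347.45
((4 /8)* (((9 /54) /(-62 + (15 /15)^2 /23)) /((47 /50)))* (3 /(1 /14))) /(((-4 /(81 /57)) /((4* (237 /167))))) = 343413 /2833489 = 0.12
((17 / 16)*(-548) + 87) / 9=-1981 / 36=-55.03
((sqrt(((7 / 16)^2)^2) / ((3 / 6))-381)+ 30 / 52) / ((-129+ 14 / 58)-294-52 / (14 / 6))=128374561 / 150332416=0.85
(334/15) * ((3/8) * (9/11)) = 1503/220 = 6.83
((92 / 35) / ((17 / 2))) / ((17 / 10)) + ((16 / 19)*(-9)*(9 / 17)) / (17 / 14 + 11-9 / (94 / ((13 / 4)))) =-20762800 / 133799197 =-0.16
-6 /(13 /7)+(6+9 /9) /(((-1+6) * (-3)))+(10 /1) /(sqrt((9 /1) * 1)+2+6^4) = -936071 /253695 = -3.69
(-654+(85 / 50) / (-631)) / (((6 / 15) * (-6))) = 4126757 / 15144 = 272.50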